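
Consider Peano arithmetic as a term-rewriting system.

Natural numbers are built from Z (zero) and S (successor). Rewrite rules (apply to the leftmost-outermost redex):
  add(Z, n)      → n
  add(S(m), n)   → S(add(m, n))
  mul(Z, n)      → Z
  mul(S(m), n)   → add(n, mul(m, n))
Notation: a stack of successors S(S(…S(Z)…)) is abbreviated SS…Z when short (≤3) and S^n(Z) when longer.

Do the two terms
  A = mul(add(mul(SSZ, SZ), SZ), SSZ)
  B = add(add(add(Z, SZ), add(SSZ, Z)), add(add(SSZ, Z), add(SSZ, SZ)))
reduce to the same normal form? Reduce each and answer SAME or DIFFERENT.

Term A:
  start: mul(add(mul(SSZ, SZ), SZ), SSZ)
  step 1: mul(add(add(SZ, mul(SZ, SZ)), SZ), SSZ)
  step 2: mul(add(S(add(Z, mul(SZ, SZ))), SZ), SSZ)
  step 3: mul(S(add(add(Z, mul(SZ, SZ)), SZ)), SSZ)
  step 4: add(SSZ, mul(add(add(Z, mul(SZ, SZ)), SZ), SSZ))
  step 5: S(add(SZ, mul(add(add(Z, mul(SZ, SZ)), SZ), SSZ)))
  step 6: S(S(add(Z, mul(add(add(Z, mul(SZ, SZ)), SZ), SSZ))))
  step 7: S(S(mul(add(add(Z, mul(SZ, SZ)), SZ), SSZ)))
  step 8: S(S(mul(add(mul(SZ, SZ), SZ), SSZ)))
  step 9: S(S(mul(add(add(SZ, mul(Z, SZ)), SZ), SSZ)))
  step 10: S(S(mul(add(S(add(Z, mul(Z, SZ))), SZ), SSZ)))
  step 11: S(S(mul(S(add(add(Z, mul(Z, SZ)), SZ)), SSZ)))
  step 12: S(S(add(SSZ, mul(add(add(Z, mul(Z, SZ)), SZ), SSZ))))
  step 13: S(S(S(add(SZ, mul(add(add(Z, mul(Z, SZ)), SZ), SSZ)))))
  step 14: S(S(S(S(add(Z, mul(add(add(Z, mul(Z, SZ)), SZ), SSZ))))))
  step 15: S(S(S(S(mul(add(add(Z, mul(Z, SZ)), SZ), SSZ)))))
  step 16: S(S(S(S(mul(add(mul(Z, SZ), SZ), SSZ)))))
  step 17: S(S(S(S(mul(add(Z, SZ), SSZ)))))
  step 18: S(S(S(S(mul(SZ, SSZ)))))
  step 19: S(S(S(S(add(SSZ, mul(Z, SSZ))))))
  step 20: S(S(S(S(S(add(SZ, mul(Z, SSZ)))))))
  step 21: S(S(S(S(S(S(add(Z, mul(Z, SSZ))))))))
  step 22: S(S(S(S(S(S(mul(Z, SSZ)))))))
  step 23: S^6(Z)

Term B:
  start: add(add(add(Z, SZ), add(SSZ, Z)), add(add(SSZ, Z), add(SSZ, SZ)))
  step 1: add(add(SZ, add(SSZ, Z)), add(add(SSZ, Z), add(SSZ, SZ)))
  step 2: add(S(add(Z, add(SSZ, Z))), add(add(SSZ, Z), add(SSZ, SZ)))
  step 3: S(add(add(Z, add(SSZ, Z)), add(add(SSZ, Z), add(SSZ, SZ))))
  step 4: S(add(add(SSZ, Z), add(add(SSZ, Z), add(SSZ, SZ))))
  step 5: S(add(S(add(SZ, Z)), add(add(SSZ, Z), add(SSZ, SZ))))
  step 6: S(S(add(add(SZ, Z), add(add(SSZ, Z), add(SSZ, SZ)))))
  step 7: S(S(add(S(add(Z, Z)), add(add(SSZ, Z), add(SSZ, SZ)))))
  step 8: S(S(S(add(add(Z, Z), add(add(SSZ, Z), add(SSZ, SZ))))))
  step 9: S(S(S(add(Z, add(add(SSZ, Z), add(SSZ, SZ))))))
  step 10: S(S(S(add(add(SSZ, Z), add(SSZ, SZ)))))
  step 11: S(S(S(add(S(add(SZ, Z)), add(SSZ, SZ)))))
  step 12: S(S(S(S(add(add(SZ, Z), add(SSZ, SZ))))))
  step 13: S(S(S(S(add(S(add(Z, Z)), add(SSZ, SZ))))))
  step 14: S(S(S(S(S(add(add(Z, Z), add(SSZ, SZ)))))))
  step 15: S(S(S(S(S(add(Z, add(SSZ, SZ)))))))
  step 16: S(S(S(S(S(add(SSZ, SZ))))))
  step 17: S(S(S(S(S(S(add(SZ, SZ)))))))
  step 18: S(S(S(S(S(S(S(add(Z, SZ))))))))
  step 19: S^8(Z)

Answer: DIFFERENT — A ⇓ S^6(Z), B ⇓ S^8(Z)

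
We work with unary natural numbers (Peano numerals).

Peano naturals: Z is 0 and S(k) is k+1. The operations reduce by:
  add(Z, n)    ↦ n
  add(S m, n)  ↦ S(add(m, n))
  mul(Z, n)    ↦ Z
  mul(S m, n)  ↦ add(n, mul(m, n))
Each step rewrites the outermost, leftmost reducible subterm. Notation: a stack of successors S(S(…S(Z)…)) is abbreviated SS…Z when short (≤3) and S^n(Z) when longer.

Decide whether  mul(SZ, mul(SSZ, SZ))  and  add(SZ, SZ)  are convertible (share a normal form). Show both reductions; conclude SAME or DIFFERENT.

Term A:
  start: mul(SZ, mul(SSZ, SZ))
  [1] add(mul(SSZ, SZ), mul(Z, mul(SSZ, SZ)))
  [2] add(add(SZ, mul(SZ, SZ)), mul(Z, mul(SSZ, SZ)))
  [3] add(S(add(Z, mul(SZ, SZ))), mul(Z, mul(SSZ, SZ)))
  [4] S(add(add(Z, mul(SZ, SZ)), mul(Z, mul(SSZ, SZ))))
  [5] S(add(mul(SZ, SZ), mul(Z, mul(SSZ, SZ))))
  [6] S(add(add(SZ, mul(Z, SZ)), mul(Z, mul(SSZ, SZ))))
  [7] S(add(S(add(Z, mul(Z, SZ))), mul(Z, mul(SSZ, SZ))))
  [8] S(S(add(add(Z, mul(Z, SZ)), mul(Z, mul(SSZ, SZ)))))
  [9] S(S(add(mul(Z, SZ), mul(Z, mul(SSZ, SZ)))))
  [10] S(S(add(Z, mul(Z, mul(SSZ, SZ)))))
  [11] S(S(mul(Z, mul(SSZ, SZ))))
  [12] SSZ

Term B:
  start: add(SZ, SZ)
  [1] S(add(Z, SZ))
  [2] SSZ

Answer: SAME — A ⇓ SSZ, B ⇓ SSZ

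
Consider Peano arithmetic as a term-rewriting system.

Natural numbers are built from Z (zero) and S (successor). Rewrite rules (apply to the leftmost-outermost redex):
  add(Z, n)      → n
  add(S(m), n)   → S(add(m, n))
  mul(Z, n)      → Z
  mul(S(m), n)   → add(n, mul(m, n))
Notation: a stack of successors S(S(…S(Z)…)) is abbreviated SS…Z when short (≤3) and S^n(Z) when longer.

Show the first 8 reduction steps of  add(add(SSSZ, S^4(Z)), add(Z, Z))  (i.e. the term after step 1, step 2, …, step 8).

  start: add(add(SSSZ, S^4(Z)), add(Z, Z))
  step 1: add(S(add(SSZ, S^4(Z))), add(Z, Z))
  step 2: S(add(add(SSZ, S^4(Z)), add(Z, Z)))
  step 3: S(add(S(add(SZ, S^4(Z))), add(Z, Z)))
  step 4: S(S(add(add(SZ, S^4(Z)), add(Z, Z))))
  step 5: S(S(add(S(add(Z, S^4(Z))), add(Z, Z))))
  step 6: S(S(S(add(add(Z, S^4(Z)), add(Z, Z)))))
  step 7: S(S(S(add(S^4(Z), add(Z, Z)))))
  step 8: S(S(S(S(add(SSSZ, add(Z, Z))))))

Answer: after 8 steps: S(S(S(S(add(SSSZ, add(Z, Z))))))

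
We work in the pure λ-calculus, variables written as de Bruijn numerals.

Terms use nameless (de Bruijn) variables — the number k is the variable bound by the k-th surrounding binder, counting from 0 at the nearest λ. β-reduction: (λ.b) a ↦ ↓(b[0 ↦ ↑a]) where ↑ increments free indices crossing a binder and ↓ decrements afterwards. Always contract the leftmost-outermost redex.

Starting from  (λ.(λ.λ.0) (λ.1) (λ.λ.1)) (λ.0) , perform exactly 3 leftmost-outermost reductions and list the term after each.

Answer: after 3 steps: λ.λ.1

Reduction:
  start: (λ.(λ.λ.0) (λ.1) (λ.λ.1)) (λ.0)
  →1  (λ.λ.0) (λ.λ.0) (λ.λ.1)
  →2  (λ.0) (λ.λ.1)
  →3  λ.λ.1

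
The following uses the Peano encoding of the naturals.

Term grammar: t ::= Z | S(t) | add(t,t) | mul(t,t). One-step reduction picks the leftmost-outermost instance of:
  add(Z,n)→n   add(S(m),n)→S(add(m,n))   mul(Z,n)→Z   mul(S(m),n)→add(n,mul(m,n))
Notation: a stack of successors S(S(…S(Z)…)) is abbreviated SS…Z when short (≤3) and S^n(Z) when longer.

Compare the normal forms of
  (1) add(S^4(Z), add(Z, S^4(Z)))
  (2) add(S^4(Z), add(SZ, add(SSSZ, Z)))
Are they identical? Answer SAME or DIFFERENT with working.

Answer: SAME — A ⇓ S^8(Z), B ⇓ S^8(Z)

Reduction:
Term A:
  start: add(S^4(Z), add(Z, S^4(Z)))
  →1  S(add(SSSZ, add(Z, S^4(Z))))
  →2  S(S(add(SSZ, add(Z, S^4(Z)))))
  →3  S(S(S(add(SZ, add(Z, S^4(Z))))))
  →4  S(S(S(S(add(Z, add(Z, S^4(Z)))))))
  →5  S(S(S(S(add(Z, S^4(Z))))))
  →6  S^8(Z)

Term B:
  start: add(S^4(Z), add(SZ, add(SSSZ, Z)))
  →1  S(add(SSSZ, add(SZ, add(SSSZ, Z))))
  →2  S(S(add(SSZ, add(SZ, add(SSSZ, Z)))))
  →3  S(S(S(add(SZ, add(SZ, add(SSSZ, Z))))))
  →4  S(S(S(S(add(Z, add(SZ, add(SSSZ, Z)))))))
  →5  S(S(S(S(add(SZ, add(SSSZ, Z))))))
  →6  S(S(S(S(S(add(Z, add(SSSZ, Z)))))))
  →7  S(S(S(S(S(add(SSSZ, Z))))))
  →8  S(S(S(S(S(S(add(SSZ, Z)))))))
  →9  S(S(S(S(S(S(S(add(SZ, Z))))))))
  →10  S(S(S(S(S(S(S(S(add(Z, Z)))))))))
  →11  S^8(Z)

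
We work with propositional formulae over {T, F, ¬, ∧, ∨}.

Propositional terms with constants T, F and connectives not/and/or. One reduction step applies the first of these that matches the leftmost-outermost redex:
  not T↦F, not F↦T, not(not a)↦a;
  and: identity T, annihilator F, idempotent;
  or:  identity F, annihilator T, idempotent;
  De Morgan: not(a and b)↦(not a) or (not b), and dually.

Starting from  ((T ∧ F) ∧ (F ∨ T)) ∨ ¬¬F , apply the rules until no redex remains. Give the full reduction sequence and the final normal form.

  start: ((T ∧ F) ∧ (F ∨ T)) ∨ ¬¬F
  →1  (F ∧ (F ∨ T)) ∨ ¬¬F
  →2  F ∨ ¬¬F
  →3  ¬¬F
  →4  F

Answer: normal form = F  (in 4 steps)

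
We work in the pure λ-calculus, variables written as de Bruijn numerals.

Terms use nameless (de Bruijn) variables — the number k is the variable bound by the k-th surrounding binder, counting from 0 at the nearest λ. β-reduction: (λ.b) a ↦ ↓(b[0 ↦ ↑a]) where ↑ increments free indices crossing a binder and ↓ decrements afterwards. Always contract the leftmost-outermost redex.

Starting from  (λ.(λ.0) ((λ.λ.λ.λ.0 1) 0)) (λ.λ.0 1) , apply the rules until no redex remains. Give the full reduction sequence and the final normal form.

  start: (λ.(λ.0) ((λ.λ.λ.λ.0 1) 0)) (λ.λ.0 1)
  step 1: (λ.0) ((λ.λ.λ.λ.0 1) (λ.λ.0 1))
  step 2: (λ.λ.λ.λ.0 1) (λ.λ.0 1)
  step 3: λ.λ.λ.0 1

Answer: normal form = λ.λ.λ.0 1  (in 3 steps)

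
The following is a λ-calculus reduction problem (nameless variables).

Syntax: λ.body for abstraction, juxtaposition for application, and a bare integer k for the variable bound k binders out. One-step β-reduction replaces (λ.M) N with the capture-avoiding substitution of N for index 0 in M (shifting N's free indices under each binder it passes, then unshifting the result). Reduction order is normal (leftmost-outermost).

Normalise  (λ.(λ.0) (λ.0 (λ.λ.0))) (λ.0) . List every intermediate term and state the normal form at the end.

  start: (λ.(λ.0) (λ.0 (λ.λ.0))) (λ.0)
  →1  (λ.0) (λ.0 (λ.λ.0))
  →2  λ.0 (λ.λ.0)

Answer: normal form = λ.0 (λ.λ.0)  (in 2 steps)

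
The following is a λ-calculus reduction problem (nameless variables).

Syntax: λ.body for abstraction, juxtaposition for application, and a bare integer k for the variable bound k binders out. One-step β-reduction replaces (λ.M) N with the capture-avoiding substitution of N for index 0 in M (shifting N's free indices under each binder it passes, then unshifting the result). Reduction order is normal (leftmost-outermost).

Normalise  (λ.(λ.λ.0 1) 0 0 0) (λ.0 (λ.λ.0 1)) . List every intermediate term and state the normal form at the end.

  start: (λ.(λ.λ.0 1) 0 0 0) (λ.0 (λ.λ.0 1))
  [1] (λ.λ.0 1) (λ.0 (λ.λ.0 1)) (λ.0 (λ.λ.0 1)) (λ.0 (λ.λ.0 1))
  [2] (λ.0 (λ.0 (λ.λ.0 1))) (λ.0 (λ.λ.0 1)) (λ.0 (λ.λ.0 1))
  [3] (λ.0 (λ.λ.0 1)) (λ.0 (λ.λ.0 1)) (λ.0 (λ.λ.0 1))
  [4] (λ.0 (λ.λ.0 1)) (λ.λ.0 1) (λ.0 (λ.λ.0 1))
  [5] (λ.λ.0 1) (λ.λ.0 1) (λ.0 (λ.λ.0 1))
  [6] (λ.0 (λ.λ.0 1)) (λ.0 (λ.λ.0 1))
  [7] (λ.0 (λ.λ.0 1)) (λ.λ.0 1)
  [8] (λ.λ.0 1) (λ.λ.0 1)
  [9] λ.0 (λ.λ.0 1)

Answer: normal form = λ.0 (λ.λ.0 1)  (in 9 steps)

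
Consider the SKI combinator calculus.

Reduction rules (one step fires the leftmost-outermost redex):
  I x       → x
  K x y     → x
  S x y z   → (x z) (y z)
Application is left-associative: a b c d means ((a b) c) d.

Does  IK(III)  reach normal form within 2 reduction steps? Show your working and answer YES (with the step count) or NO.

  start: IK(III)
  →1  K(III)
  →2  K(II)

Answer: NO — after 2 steps the term is K(II), not yet normal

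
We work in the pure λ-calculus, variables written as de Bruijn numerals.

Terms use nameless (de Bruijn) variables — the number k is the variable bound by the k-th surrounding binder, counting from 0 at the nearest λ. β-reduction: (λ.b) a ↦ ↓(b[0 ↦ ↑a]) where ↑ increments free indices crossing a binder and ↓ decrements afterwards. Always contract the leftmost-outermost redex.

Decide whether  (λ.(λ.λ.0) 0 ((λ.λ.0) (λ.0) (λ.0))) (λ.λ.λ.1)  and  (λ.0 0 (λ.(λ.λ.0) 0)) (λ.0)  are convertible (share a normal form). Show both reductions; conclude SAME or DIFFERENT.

Term A:
  start: (λ.(λ.λ.0) 0 ((λ.λ.0) (λ.0) (λ.0))) (λ.λ.λ.1)
  →1  (λ.λ.0) (λ.λ.λ.1) ((λ.λ.0) (λ.0) (λ.0))
  →2  (λ.0) ((λ.λ.0) (λ.0) (λ.0))
  →3  (λ.λ.0) (λ.0) (λ.0)
  →4  (λ.0) (λ.0)
  →5  λ.0

Term B:
  start: (λ.0 0 (λ.(λ.λ.0) 0)) (λ.0)
  →1  (λ.0) (λ.0) (λ.(λ.λ.0) 0)
  →2  (λ.0) (λ.(λ.λ.0) 0)
  →3  λ.(λ.λ.0) 0
  →4  λ.λ.0

Answer: DIFFERENT — A ⇓ λ.0, B ⇓ λ.λ.0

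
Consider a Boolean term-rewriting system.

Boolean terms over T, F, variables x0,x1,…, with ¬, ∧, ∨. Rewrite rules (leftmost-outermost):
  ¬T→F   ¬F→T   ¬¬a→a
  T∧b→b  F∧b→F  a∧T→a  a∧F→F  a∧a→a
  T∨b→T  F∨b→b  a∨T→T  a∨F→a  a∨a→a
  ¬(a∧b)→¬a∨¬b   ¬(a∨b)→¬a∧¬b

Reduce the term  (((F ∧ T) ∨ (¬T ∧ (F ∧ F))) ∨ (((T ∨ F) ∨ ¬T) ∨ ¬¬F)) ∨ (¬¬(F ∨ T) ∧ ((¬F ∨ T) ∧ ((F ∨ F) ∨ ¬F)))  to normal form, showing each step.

  start: (((F ∧ T) ∨ (¬T ∧ (F ∧ F))) ∨ (((T ∨ F) ∨ ¬T) ∨ ¬¬F)) ∨ (¬¬(F ∨ T) ∧ ((¬F ∨ T) ∧ ((F ∨ F) ∨ ¬F)))
  [1] ((F ∨ (¬T ∧ (F ∧ F))) ∨ (((T ∨ F) ∨ ¬T) ∨ ¬¬F)) ∨ (¬¬(F ∨ T) ∧ ((¬F ∨ T) ∧ ((F ∨ F) ∨ ¬F)))
  [2] ((¬T ∧ (F ∧ F)) ∨ (((T ∨ F) ∨ ¬T) ∨ ¬¬F)) ∨ (¬¬(F ∨ T) ∧ ((¬F ∨ T) ∧ ((F ∨ F) ∨ ¬F)))
  [3] ((F ∧ (F ∧ F)) ∨ (((T ∨ F) ∨ ¬T) ∨ ¬¬F)) ∨ (¬¬(F ∨ T) ∧ ((¬F ∨ T) ∧ ((F ∨ F) ∨ ¬F)))
  [4] (F ∨ (((T ∨ F) ∨ ¬T) ∨ ¬¬F)) ∨ (¬¬(F ∨ T) ∧ ((¬F ∨ T) ∧ ((F ∨ F) ∨ ¬F)))
  [5] (((T ∨ F) ∨ ¬T) ∨ ¬¬F) ∨ (¬¬(F ∨ T) ∧ ((¬F ∨ T) ∧ ((F ∨ F) ∨ ¬F)))
  [6] ((T ∨ ¬T) ∨ ¬¬F) ∨ (¬¬(F ∨ T) ∧ ((¬F ∨ T) ∧ ((F ∨ F) ∨ ¬F)))
  [7] (T ∨ ¬¬F) ∨ (¬¬(F ∨ T) ∧ ((¬F ∨ T) ∧ ((F ∨ F) ∨ ¬F)))
  [8] T ∨ (¬¬(F ∨ T) ∧ ((¬F ∨ T) ∧ ((F ∨ F) ∨ ¬F)))
  [9] T

Answer: normal form = T  (in 9 steps)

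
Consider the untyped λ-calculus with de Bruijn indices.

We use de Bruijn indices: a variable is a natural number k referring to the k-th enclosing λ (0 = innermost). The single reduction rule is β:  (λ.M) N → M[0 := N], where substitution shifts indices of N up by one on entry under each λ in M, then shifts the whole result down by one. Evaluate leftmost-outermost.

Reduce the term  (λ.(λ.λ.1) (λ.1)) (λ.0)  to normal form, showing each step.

  start: (λ.(λ.λ.1) (λ.1)) (λ.0)
  step 1: (λ.λ.1) (λ.λ.0)
  step 2: λ.λ.λ.0

Answer: normal form = λ.λ.λ.0  (in 2 steps)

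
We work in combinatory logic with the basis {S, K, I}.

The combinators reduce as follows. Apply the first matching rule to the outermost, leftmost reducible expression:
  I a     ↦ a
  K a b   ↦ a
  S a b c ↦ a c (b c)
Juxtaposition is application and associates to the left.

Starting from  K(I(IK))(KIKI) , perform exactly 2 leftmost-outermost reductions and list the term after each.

Answer: after 2 steps: IK

Reduction:
  start: K(I(IK))(KIKI)
  [1] I(IK)
  [2] IK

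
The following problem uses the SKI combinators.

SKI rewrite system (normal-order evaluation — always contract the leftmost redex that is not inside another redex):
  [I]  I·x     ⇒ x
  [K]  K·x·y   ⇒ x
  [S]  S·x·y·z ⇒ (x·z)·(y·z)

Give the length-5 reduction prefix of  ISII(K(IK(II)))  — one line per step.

  start: ISII(K(IK(II)))
  [1] SII(K(IK(II)))
  [2] I(K(IK(II)))(I(K(IK(II))))
  [3] K(IK(II))(I(K(IK(II))))
  [4] IK(II)
  [5] K(II)

Answer: after 5 steps: K(II)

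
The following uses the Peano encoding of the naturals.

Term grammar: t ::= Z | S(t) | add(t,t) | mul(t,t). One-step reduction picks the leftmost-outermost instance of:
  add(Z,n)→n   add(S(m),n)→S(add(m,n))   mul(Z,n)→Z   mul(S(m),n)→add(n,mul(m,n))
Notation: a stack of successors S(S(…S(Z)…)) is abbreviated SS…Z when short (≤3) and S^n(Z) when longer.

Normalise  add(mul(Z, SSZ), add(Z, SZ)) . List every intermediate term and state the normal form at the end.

Answer: normal form = SZ  (in 3 steps)

Derivation:
  start: add(mul(Z, SSZ), add(Z, SZ))
  [1] add(Z, add(Z, SZ))
  [2] add(Z, SZ)
  [3] SZ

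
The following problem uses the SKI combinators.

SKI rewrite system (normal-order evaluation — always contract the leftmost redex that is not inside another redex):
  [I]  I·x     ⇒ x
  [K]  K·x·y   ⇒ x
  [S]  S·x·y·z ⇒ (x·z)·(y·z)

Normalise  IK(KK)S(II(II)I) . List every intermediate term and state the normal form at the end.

  start: IK(KK)S(II(II)I)
  →1  K(KK)S(II(II)I)
  →2  KK(II(II)I)
  →3  K

Answer: normal form = K  (in 3 steps)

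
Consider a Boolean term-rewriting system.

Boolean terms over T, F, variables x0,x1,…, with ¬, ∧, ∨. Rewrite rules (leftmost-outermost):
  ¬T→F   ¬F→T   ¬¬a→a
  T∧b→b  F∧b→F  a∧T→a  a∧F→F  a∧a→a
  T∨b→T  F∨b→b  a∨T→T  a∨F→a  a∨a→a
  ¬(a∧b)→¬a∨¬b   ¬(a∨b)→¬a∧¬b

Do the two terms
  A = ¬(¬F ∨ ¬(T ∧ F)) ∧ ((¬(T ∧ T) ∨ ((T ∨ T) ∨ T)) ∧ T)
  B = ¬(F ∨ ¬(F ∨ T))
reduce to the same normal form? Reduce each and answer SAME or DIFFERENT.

Answer: DIFFERENT — A ⇓ F, B ⇓ T

Working:
Term A:
  start: ¬(¬F ∨ ¬(T ∧ F)) ∧ ((¬(T ∧ T) ∨ ((T ∨ T) ∨ T)) ∧ T)
  step 1: (¬¬F ∧ ¬¬(T ∧ F)) ∧ ((¬(T ∧ T) ∨ ((T ∨ T) ∨ T)) ∧ T)
  step 2: (F ∧ ¬¬(T ∧ F)) ∧ ((¬(T ∧ T) ∨ ((T ∨ T) ∨ T)) ∧ T)
  step 3: F ∧ ((¬(T ∧ T) ∨ ((T ∨ T) ∨ T)) ∧ T)
  step 4: F

Term B:
  start: ¬(F ∨ ¬(F ∨ T))
  step 1: ¬F ∧ ¬¬(F ∨ T)
  step 2: T ∧ ¬¬(F ∨ T)
  step 3: ¬¬(F ∨ T)
  step 4: F ∨ T
  step 5: T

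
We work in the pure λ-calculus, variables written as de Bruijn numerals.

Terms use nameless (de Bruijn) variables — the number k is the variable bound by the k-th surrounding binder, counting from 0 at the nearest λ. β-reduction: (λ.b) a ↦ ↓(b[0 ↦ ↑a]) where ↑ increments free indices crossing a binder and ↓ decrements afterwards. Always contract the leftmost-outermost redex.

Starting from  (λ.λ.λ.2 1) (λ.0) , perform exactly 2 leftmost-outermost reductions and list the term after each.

Answer: after 2 steps: λ.λ.1

Derivation:
  start: (λ.λ.λ.2 1) (λ.0)
  →1  λ.λ.(λ.0) 1
  →2  λ.λ.1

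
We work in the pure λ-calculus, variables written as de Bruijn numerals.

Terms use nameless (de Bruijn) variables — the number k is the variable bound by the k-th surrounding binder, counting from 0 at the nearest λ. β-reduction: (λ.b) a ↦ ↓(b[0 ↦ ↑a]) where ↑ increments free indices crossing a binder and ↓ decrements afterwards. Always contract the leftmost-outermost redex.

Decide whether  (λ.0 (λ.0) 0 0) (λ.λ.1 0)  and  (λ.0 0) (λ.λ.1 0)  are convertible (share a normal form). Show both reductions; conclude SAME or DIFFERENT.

Term A:
  start: (λ.0 (λ.0) 0 0) (λ.λ.1 0)
  step 1: (λ.λ.1 0) (λ.0) (λ.λ.1 0) (λ.λ.1 0)
  step 2: (λ.(λ.0) 0) (λ.λ.1 0) (λ.λ.1 0)
  step 3: (λ.0) (λ.λ.1 0) (λ.λ.1 0)
  step 4: (λ.λ.1 0) (λ.λ.1 0)
  step 5: λ.(λ.λ.1 0) 0
  step 6: λ.λ.1 0

Term B:
  start: (λ.0 0) (λ.λ.1 0)
  step 1: (λ.λ.1 0) (λ.λ.1 0)
  step 2: λ.(λ.λ.1 0) 0
  step 3: λ.λ.1 0

Answer: SAME — A ⇓ λ.λ.1 0, B ⇓ λ.λ.1 0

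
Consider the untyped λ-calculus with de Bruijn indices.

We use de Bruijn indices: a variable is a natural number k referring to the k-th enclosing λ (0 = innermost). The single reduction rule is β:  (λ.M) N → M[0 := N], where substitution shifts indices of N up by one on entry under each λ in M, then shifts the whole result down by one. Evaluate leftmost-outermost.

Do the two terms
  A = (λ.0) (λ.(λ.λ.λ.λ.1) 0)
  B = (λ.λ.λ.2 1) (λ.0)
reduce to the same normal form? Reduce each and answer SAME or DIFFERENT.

Term A:
  start: (λ.0) (λ.(λ.λ.λ.λ.1) 0)
  →1  λ.(λ.λ.λ.λ.1) 0
  →2  λ.λ.λ.λ.1

Term B:
  start: (λ.λ.λ.2 1) (λ.0)
  →1  λ.λ.(λ.0) 1
  →2  λ.λ.1

Answer: DIFFERENT — A ⇓ λ.λ.λ.λ.1, B ⇓ λ.λ.1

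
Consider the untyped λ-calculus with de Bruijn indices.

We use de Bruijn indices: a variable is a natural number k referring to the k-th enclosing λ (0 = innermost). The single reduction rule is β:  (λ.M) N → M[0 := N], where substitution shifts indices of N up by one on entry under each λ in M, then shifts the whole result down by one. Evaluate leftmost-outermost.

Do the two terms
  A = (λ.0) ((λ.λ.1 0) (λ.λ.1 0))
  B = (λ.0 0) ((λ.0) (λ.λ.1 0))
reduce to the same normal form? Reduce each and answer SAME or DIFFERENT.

Answer: SAME — A ⇓ λ.λ.1 0, B ⇓ λ.λ.1 0

Derivation:
Term A:
  start: (λ.0) ((λ.λ.1 0) (λ.λ.1 0))
  step 1: (λ.λ.1 0) (λ.λ.1 0)
  step 2: λ.(λ.λ.1 0) 0
  step 3: λ.λ.1 0

Term B:
  start: (λ.0 0) ((λ.0) (λ.λ.1 0))
  step 1: (λ.0) (λ.λ.1 0) ((λ.0) (λ.λ.1 0))
  step 2: (λ.λ.1 0) ((λ.0) (λ.λ.1 0))
  step 3: λ.(λ.0) (λ.λ.1 0) 0
  step 4: λ.(λ.λ.1 0) 0
  step 5: λ.λ.1 0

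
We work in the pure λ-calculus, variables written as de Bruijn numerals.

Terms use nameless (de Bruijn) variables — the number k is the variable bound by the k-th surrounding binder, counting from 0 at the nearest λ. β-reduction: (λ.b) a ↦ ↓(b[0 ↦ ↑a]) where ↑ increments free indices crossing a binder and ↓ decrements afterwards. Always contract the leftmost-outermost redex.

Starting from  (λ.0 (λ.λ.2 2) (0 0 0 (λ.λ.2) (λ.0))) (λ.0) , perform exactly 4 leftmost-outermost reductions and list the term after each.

  start: (λ.0 (λ.λ.2 2) (0 0 0 (λ.λ.2) (λ.0))) (λ.0)
  step 1: (λ.0) (λ.λ.(λ.0) (λ.0)) ((λ.0) (λ.0) (λ.0) (λ.λ.λ.0) (λ.0))
  step 2: (λ.λ.(λ.0) (λ.0)) ((λ.0) (λ.0) (λ.0) (λ.λ.λ.0) (λ.0))
  step 3: λ.(λ.0) (λ.0)
  step 4: λ.λ.0

Answer: after 4 steps: λ.λ.0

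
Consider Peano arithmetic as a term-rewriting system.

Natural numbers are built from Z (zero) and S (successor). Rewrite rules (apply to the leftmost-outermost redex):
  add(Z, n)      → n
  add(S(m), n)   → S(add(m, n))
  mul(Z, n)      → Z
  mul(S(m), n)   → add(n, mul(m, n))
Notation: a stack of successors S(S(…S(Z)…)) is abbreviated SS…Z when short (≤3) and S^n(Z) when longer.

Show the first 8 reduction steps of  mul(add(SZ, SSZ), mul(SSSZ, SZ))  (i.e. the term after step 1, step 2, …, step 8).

Answer: after 8 steps: S(add(S(add(Z, mul(SZ, SZ))), mul(add(Z, SSZ), mul(SSSZ, SZ))))

Reduction:
  start: mul(add(SZ, SSZ), mul(SSSZ, SZ))
  →1  mul(S(add(Z, SSZ)), mul(SSSZ, SZ))
  →2  add(mul(SSSZ, SZ), mul(add(Z, SSZ), mul(SSSZ, SZ)))
  →3  add(add(SZ, mul(SSZ, SZ)), mul(add(Z, SSZ), mul(SSSZ, SZ)))
  →4  add(S(add(Z, mul(SSZ, SZ))), mul(add(Z, SSZ), mul(SSSZ, SZ)))
  →5  S(add(add(Z, mul(SSZ, SZ)), mul(add(Z, SSZ), mul(SSSZ, SZ))))
  →6  S(add(mul(SSZ, SZ), mul(add(Z, SSZ), mul(SSSZ, SZ))))
  →7  S(add(add(SZ, mul(SZ, SZ)), mul(add(Z, SSZ), mul(SSSZ, SZ))))
  →8  S(add(S(add(Z, mul(SZ, SZ))), mul(add(Z, SSZ), mul(SSSZ, SZ))))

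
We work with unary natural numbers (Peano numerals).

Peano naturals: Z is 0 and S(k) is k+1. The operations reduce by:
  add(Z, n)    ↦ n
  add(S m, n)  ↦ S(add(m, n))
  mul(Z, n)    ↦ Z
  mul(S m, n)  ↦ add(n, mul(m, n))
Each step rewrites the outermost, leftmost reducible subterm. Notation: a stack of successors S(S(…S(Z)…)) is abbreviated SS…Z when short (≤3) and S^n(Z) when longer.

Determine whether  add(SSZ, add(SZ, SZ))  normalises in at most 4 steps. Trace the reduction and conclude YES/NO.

  start: add(SSZ, add(SZ, SZ))
  →1  S(add(SZ, add(SZ, SZ)))
  →2  S(S(add(Z, add(SZ, SZ))))
  →3  S(S(add(SZ, SZ)))
  →4  S(S(S(add(Z, SZ))))

Answer: NO — after 4 steps the term is S(S(S(add(Z, SZ)))), not yet normal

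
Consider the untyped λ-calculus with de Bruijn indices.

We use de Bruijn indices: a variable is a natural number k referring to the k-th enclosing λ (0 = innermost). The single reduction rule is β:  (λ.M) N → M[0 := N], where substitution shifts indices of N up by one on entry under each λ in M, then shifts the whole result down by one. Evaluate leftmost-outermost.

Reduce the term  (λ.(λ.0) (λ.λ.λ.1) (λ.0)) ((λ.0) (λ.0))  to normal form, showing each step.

Answer: normal form = λ.λ.1  (in 3 steps)

Reduction:
  start: (λ.(λ.0) (λ.λ.λ.1) (λ.0)) ((λ.0) (λ.0))
  [1] (λ.0) (λ.λ.λ.1) (λ.0)
  [2] (λ.λ.λ.1) (λ.0)
  [3] λ.λ.1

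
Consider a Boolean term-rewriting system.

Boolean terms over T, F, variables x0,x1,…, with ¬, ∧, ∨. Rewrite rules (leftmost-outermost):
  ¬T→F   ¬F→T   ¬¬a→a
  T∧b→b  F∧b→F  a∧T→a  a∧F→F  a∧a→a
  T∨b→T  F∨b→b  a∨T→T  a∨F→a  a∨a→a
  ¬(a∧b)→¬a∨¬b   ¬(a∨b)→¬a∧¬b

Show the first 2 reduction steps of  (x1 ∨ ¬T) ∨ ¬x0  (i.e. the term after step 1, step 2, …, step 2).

Answer: after 2 steps: x1 ∨ ¬x0

Derivation:
  start: (x1 ∨ ¬T) ∨ ¬x0
  step 1: (x1 ∨ F) ∨ ¬x0
  step 2: x1 ∨ ¬x0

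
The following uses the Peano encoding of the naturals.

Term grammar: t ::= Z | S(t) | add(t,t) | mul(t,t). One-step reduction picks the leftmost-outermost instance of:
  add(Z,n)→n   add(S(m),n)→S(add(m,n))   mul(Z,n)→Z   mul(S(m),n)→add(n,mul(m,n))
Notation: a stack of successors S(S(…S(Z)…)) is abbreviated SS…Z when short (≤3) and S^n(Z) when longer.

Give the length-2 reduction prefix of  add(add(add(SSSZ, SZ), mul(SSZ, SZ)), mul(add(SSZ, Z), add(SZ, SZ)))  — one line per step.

  start: add(add(add(SSSZ, SZ), mul(SSZ, SZ)), mul(add(SSZ, Z), add(SZ, SZ)))
  step 1: add(add(S(add(SSZ, SZ)), mul(SSZ, SZ)), mul(add(SSZ, Z), add(SZ, SZ)))
  step 2: add(S(add(add(SSZ, SZ), mul(SSZ, SZ))), mul(add(SSZ, Z), add(SZ, SZ)))

Answer: after 2 steps: add(S(add(add(SSZ, SZ), mul(SSZ, SZ))), mul(add(SSZ, Z), add(SZ, SZ)))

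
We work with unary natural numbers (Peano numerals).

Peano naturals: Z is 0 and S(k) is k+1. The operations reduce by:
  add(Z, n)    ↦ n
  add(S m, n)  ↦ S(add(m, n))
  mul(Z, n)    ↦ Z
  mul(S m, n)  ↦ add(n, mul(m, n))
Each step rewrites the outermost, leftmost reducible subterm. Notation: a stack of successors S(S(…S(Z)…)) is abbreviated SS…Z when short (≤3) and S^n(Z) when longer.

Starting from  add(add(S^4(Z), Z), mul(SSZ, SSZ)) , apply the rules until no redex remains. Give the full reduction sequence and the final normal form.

Answer: normal form = S^8(Z)  (in 19 steps)

Derivation:
  start: add(add(S^4(Z), Z), mul(SSZ, SSZ))
  step 1: add(S(add(SSSZ, Z)), mul(SSZ, SSZ))
  step 2: S(add(add(SSSZ, Z), mul(SSZ, SSZ)))
  step 3: S(add(S(add(SSZ, Z)), mul(SSZ, SSZ)))
  step 4: S(S(add(add(SSZ, Z), mul(SSZ, SSZ))))
  step 5: S(S(add(S(add(SZ, Z)), mul(SSZ, SSZ))))
  step 6: S(S(S(add(add(SZ, Z), mul(SSZ, SSZ)))))
  step 7: S(S(S(add(S(add(Z, Z)), mul(SSZ, SSZ)))))
  step 8: S(S(S(S(add(add(Z, Z), mul(SSZ, SSZ))))))
  step 9: S(S(S(S(add(Z, mul(SSZ, SSZ))))))
  step 10: S(S(S(S(mul(SSZ, SSZ)))))
  step 11: S(S(S(S(add(SSZ, mul(SZ, SSZ))))))
  step 12: S(S(S(S(S(add(SZ, mul(SZ, SSZ)))))))
  step 13: S(S(S(S(S(S(add(Z, mul(SZ, SSZ))))))))
  step 14: S(S(S(S(S(S(mul(SZ, SSZ)))))))
  step 15: S(S(S(S(S(S(add(SSZ, mul(Z, SSZ))))))))
  step 16: S(S(S(S(S(S(S(add(SZ, mul(Z, SSZ)))))))))
  step 17: S(S(S(S(S(S(S(S(add(Z, mul(Z, SSZ))))))))))
  step 18: S(S(S(S(S(S(S(S(mul(Z, SSZ)))))))))
  step 19: S^8(Z)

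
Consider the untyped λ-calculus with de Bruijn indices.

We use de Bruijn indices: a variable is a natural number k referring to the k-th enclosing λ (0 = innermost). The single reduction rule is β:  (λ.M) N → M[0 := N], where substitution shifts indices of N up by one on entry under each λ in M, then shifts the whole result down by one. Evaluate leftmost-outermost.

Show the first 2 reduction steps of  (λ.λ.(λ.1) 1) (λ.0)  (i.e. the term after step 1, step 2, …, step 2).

  start: (λ.λ.(λ.1) 1) (λ.0)
  [1] λ.(λ.1) (λ.0)
  [2] λ.0

Answer: after 2 steps: λ.0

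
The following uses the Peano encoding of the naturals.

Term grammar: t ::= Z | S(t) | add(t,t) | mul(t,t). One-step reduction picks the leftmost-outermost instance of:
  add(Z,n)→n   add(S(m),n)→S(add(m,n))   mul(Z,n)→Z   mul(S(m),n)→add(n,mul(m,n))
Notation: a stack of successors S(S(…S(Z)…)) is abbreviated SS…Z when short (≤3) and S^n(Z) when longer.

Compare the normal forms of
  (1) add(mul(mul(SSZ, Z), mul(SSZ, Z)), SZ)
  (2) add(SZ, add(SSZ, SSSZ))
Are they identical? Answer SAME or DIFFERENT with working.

Answer: DIFFERENT — A ⇓ SZ, B ⇓ S^6(Z)

Working:
Term A:
  start: add(mul(mul(SSZ, Z), mul(SSZ, Z)), SZ)
  →1  add(mul(add(Z, mul(SZ, Z)), mul(SSZ, Z)), SZ)
  →2  add(mul(mul(SZ, Z), mul(SSZ, Z)), SZ)
  →3  add(mul(add(Z, mul(Z, Z)), mul(SSZ, Z)), SZ)
  →4  add(mul(mul(Z, Z), mul(SSZ, Z)), SZ)
  →5  add(mul(Z, mul(SSZ, Z)), SZ)
  →6  add(Z, SZ)
  →7  SZ

Term B:
  start: add(SZ, add(SSZ, SSSZ))
  →1  S(add(Z, add(SSZ, SSSZ)))
  →2  S(add(SSZ, SSSZ))
  →3  S(S(add(SZ, SSSZ)))
  →4  S(S(S(add(Z, SSSZ))))
  →5  S^6(Z)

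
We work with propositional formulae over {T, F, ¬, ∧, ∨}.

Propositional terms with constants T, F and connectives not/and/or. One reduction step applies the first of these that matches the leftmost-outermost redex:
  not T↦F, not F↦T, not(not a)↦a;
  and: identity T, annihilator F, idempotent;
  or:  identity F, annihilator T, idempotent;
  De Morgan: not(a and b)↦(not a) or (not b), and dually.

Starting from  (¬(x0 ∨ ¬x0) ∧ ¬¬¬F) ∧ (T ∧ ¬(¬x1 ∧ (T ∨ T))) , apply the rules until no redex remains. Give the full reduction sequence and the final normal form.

Answer: normal form = (¬x0 ∧ x0) ∧ x1  (in 12 steps)

Reduction:
  start: (¬(x0 ∨ ¬x0) ∧ ¬¬¬F) ∧ (T ∧ ¬(¬x1 ∧ (T ∨ T)))
  →1  ((¬x0 ∧ ¬¬x0) ∧ ¬¬¬F) ∧ (T ∧ ¬(¬x1 ∧ (T ∨ T)))
  →2  ((¬x0 ∧ x0) ∧ ¬¬¬F) ∧ (T ∧ ¬(¬x1 ∧ (T ∨ T)))
  →3  ((¬x0 ∧ x0) ∧ ¬F) ∧ (T ∧ ¬(¬x1 ∧ (T ∨ T)))
  →4  ((¬x0 ∧ x0) ∧ T) ∧ (T ∧ ¬(¬x1 ∧ (T ∨ T)))
  →5  (¬x0 ∧ x0) ∧ (T ∧ ¬(¬x1 ∧ (T ∨ T)))
  →6  (¬x0 ∧ x0) ∧ ¬(¬x1 ∧ (T ∨ T))
  →7  (¬x0 ∧ x0) ∧ (¬¬x1 ∨ ¬(T ∨ T))
  →8  (¬x0 ∧ x0) ∧ (x1 ∨ ¬(T ∨ T))
  →9  (¬x0 ∧ x0) ∧ (x1 ∨ (¬T ∧ ¬T))
  →10  (¬x0 ∧ x0) ∧ (x1 ∨ ¬T)
  →11  (¬x0 ∧ x0) ∧ (x1 ∨ F)
  →12  (¬x0 ∧ x0) ∧ x1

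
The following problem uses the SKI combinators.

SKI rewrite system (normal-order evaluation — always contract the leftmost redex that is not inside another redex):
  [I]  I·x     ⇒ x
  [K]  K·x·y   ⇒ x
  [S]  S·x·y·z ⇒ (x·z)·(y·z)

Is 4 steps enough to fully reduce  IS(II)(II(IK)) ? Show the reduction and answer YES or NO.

  start: IS(II)(II(IK))
  →1  S(II)(II(IK))
  →2  SI(II(IK))
  →3  SI(I(IK))
  →4  SI(IK)

Answer: NO — after 4 steps the term is SI(IK), not yet normal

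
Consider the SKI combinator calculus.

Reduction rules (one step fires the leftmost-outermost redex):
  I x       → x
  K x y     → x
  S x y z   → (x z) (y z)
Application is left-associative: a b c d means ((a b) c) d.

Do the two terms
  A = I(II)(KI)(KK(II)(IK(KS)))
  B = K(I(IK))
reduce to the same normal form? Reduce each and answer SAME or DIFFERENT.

Answer: DIFFERENT — A ⇓ I, B ⇓ KK

Derivation:
Term A:
  start: I(II)(KI)(KK(II)(IK(KS)))
  →1  II(KI)(KK(II)(IK(KS)))
  →2  I(KI)(KK(II)(IK(KS)))
  →3  KI(KK(II)(IK(KS)))
  →4  I

Term B:
  start: K(I(IK))
  →1  K(IK)
  →2  KK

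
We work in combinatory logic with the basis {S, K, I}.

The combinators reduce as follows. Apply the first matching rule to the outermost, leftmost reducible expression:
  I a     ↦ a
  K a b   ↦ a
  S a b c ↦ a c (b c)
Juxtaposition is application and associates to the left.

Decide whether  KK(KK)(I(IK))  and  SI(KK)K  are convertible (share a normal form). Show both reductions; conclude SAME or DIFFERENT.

Term A:
  start: KK(KK)(I(IK))
  step 1: K(I(IK))
  step 2: K(IK)
  step 3: KK

Term B:
  start: SI(KK)K
  step 1: IK(KKK)
  step 2: K(KKK)
  step 3: KK

Answer: SAME — A ⇓ KK, B ⇓ KK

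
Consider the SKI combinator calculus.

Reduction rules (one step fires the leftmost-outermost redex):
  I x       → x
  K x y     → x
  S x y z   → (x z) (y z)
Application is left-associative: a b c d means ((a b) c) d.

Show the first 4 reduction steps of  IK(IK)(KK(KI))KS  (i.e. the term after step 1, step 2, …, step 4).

  start: IK(IK)(KK(KI))KS
  step 1: K(IK)(KK(KI))KS
  step 2: IKKS
  step 3: KKS
  step 4: K

Answer: after 4 steps: K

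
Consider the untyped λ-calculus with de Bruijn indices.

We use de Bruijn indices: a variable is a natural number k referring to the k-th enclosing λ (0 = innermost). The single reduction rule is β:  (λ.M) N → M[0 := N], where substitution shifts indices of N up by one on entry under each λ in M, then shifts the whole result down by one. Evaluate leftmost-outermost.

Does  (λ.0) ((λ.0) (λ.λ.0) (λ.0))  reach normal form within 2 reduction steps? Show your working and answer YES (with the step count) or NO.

  start: (λ.0) ((λ.0) (λ.λ.0) (λ.0))
  [1] (λ.0) (λ.λ.0) (λ.0)
  [2] (λ.λ.0) (λ.0)

Answer: NO — after 2 steps the term is (λ.λ.0) (λ.0), not yet normal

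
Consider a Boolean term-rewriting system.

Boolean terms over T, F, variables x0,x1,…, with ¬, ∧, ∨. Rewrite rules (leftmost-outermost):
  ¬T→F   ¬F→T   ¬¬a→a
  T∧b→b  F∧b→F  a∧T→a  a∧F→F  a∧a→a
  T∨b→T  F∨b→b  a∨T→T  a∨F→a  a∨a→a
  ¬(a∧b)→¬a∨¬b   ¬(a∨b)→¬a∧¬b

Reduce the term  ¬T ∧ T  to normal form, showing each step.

Answer: normal form = F  (in 2 steps)

Reduction:
  start: ¬T ∧ T
  step 1: ¬T
  step 2: F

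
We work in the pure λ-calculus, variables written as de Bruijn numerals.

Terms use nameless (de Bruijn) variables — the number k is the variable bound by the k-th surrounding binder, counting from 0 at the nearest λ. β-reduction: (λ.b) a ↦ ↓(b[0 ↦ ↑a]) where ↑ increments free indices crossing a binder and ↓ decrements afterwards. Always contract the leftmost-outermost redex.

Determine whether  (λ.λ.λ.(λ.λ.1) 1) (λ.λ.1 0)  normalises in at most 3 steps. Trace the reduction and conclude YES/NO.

  start: (λ.λ.λ.(λ.λ.1) 1) (λ.λ.1 0)
  step 1: λ.λ.(λ.λ.1) 1
  step 2: λ.λ.λ.2

Answer: YES — reaches normal form λ.λ.λ.2 in 2 ≤ 3 steps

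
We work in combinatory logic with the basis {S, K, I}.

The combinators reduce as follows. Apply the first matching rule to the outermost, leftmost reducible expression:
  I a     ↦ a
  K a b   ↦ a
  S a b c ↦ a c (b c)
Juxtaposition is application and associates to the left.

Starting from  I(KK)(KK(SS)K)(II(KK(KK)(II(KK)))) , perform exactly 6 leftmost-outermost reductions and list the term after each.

Answer: after 6 steps: K(K(I(KK)))

Derivation:
  start: I(KK)(KK(SS)K)(II(KK(KK)(II(KK))))
  step 1: KK(KK(SS)K)(II(KK(KK)(II(KK))))
  step 2: K(II(KK(KK)(II(KK))))
  step 3: K(I(KK(KK)(II(KK))))
  step 4: K(KK(KK)(II(KK)))
  step 5: K(K(II(KK)))
  step 6: K(K(I(KK)))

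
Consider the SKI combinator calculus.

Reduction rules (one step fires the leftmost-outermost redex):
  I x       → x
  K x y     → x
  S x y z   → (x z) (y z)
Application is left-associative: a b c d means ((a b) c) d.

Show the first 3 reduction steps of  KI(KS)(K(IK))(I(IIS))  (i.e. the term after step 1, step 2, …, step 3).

  start: KI(KS)(K(IK))(I(IIS))
  [1] I(K(IK))(I(IIS))
  [2] K(IK)(I(IIS))
  [3] IK

Answer: after 3 steps: IK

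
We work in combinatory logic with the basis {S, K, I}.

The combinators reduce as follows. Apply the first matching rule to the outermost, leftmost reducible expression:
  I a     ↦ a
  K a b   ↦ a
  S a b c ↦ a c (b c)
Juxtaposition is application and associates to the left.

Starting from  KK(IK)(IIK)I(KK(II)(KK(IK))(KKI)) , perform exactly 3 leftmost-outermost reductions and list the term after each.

  start: KK(IK)(IIK)I(KK(II)(KK(IK))(KKI))
  →1  K(IIK)I(KK(II)(KK(IK))(KKI))
  →2  IIK(KK(II)(KK(IK))(KKI))
  →3  IK(KK(II)(KK(IK))(KKI))

Answer: after 3 steps: IK(KK(II)(KK(IK))(KKI))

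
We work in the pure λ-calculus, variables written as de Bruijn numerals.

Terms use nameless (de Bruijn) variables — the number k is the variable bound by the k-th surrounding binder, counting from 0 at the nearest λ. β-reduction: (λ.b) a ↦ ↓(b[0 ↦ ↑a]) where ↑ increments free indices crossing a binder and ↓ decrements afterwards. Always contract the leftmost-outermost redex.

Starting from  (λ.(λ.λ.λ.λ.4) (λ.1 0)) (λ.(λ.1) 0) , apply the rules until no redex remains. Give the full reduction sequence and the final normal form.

Answer: normal form = λ.λ.λ.λ.0  (in 3 steps)

Working:
  start: (λ.(λ.λ.λ.λ.4) (λ.1 0)) (λ.(λ.1) 0)
  [1] (λ.λ.λ.λ.λ.(λ.1) 0) (λ.(λ.(λ.1) 0) 0)
  [2] λ.λ.λ.λ.(λ.1) 0
  [3] λ.λ.λ.λ.0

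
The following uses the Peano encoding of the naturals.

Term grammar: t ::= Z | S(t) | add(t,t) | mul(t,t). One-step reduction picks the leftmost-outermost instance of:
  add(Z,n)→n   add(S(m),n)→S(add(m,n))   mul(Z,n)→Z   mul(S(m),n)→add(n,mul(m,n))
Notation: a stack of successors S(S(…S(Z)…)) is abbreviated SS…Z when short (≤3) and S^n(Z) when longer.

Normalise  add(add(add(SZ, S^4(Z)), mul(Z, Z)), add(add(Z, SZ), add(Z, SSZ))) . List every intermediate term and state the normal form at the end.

Answer: normal form = S^8(Z)  (in 19 steps)

Derivation:
  start: add(add(add(SZ, S^4(Z)), mul(Z, Z)), add(add(Z, SZ), add(Z, SSZ)))
  [1] add(add(S(add(Z, S^4(Z))), mul(Z, Z)), add(add(Z, SZ), add(Z, SSZ)))
  [2] add(S(add(add(Z, S^4(Z)), mul(Z, Z))), add(add(Z, SZ), add(Z, SSZ)))
  [3] S(add(add(add(Z, S^4(Z)), mul(Z, Z)), add(add(Z, SZ), add(Z, SSZ))))
  [4] S(add(add(S^4(Z), mul(Z, Z)), add(add(Z, SZ), add(Z, SSZ))))
  [5] S(add(S(add(SSSZ, mul(Z, Z))), add(add(Z, SZ), add(Z, SSZ))))
  [6] S(S(add(add(SSSZ, mul(Z, Z)), add(add(Z, SZ), add(Z, SSZ)))))
  [7] S(S(add(S(add(SSZ, mul(Z, Z))), add(add(Z, SZ), add(Z, SSZ)))))
  [8] S(S(S(add(add(SSZ, mul(Z, Z)), add(add(Z, SZ), add(Z, SSZ))))))
  [9] S(S(S(add(S(add(SZ, mul(Z, Z))), add(add(Z, SZ), add(Z, SSZ))))))
  [10] S(S(S(S(add(add(SZ, mul(Z, Z)), add(add(Z, SZ), add(Z, SSZ)))))))
  [11] S(S(S(S(add(S(add(Z, mul(Z, Z))), add(add(Z, SZ), add(Z, SSZ)))))))
  [12] S(S(S(S(S(add(add(Z, mul(Z, Z)), add(add(Z, SZ), add(Z, SSZ))))))))
  [13] S(S(S(S(S(add(mul(Z, Z), add(add(Z, SZ), add(Z, SSZ))))))))
  [14] S(S(S(S(S(add(Z, add(add(Z, SZ), add(Z, SSZ))))))))
  [15] S(S(S(S(S(add(add(Z, SZ), add(Z, SSZ)))))))
  [16] S(S(S(S(S(add(SZ, add(Z, SSZ)))))))
  [17] S(S(S(S(S(S(add(Z, add(Z, SSZ))))))))
  [18] S(S(S(S(S(S(add(Z, SSZ)))))))
  [19] S^8(Z)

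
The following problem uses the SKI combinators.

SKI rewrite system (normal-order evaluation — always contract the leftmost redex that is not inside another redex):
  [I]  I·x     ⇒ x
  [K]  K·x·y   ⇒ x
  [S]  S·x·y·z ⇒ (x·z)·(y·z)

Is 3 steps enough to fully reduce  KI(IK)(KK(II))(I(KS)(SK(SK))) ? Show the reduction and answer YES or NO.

Answer: NO — after 3 steps the term is K(I(KS)(SK(SK))), not yet normal

Derivation:
  start: KI(IK)(KK(II))(I(KS)(SK(SK)))
  →1  I(KK(II))(I(KS)(SK(SK)))
  →2  KK(II)(I(KS)(SK(SK)))
  →3  K(I(KS)(SK(SK)))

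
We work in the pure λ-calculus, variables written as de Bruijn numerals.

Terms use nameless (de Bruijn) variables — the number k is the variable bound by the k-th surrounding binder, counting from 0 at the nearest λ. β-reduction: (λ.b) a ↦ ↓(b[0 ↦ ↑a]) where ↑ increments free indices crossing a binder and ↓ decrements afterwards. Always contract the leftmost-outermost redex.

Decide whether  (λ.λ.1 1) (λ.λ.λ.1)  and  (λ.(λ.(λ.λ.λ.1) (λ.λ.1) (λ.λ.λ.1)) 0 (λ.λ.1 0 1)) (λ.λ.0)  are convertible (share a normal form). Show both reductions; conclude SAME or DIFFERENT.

Term A:
  start: (λ.λ.1 1) (λ.λ.λ.1)
  →1  λ.(λ.λ.λ.1) (λ.λ.λ.1)
  →2  λ.λ.λ.1

Term B:
  start: (λ.(λ.(λ.λ.λ.1) (λ.λ.1) (λ.λ.λ.1)) 0 (λ.λ.1 0 1)) (λ.λ.0)
  →1  (λ.(λ.λ.λ.1) (λ.λ.1) (λ.λ.λ.1)) (λ.λ.0) (λ.λ.1 0 1)
  →2  (λ.λ.λ.1) (λ.λ.1) (λ.λ.λ.1) (λ.λ.1 0 1)
  →3  (λ.λ.1) (λ.λ.λ.1) (λ.λ.1 0 1)
  →4  (λ.λ.λ.λ.1) (λ.λ.1 0 1)
  →5  λ.λ.λ.1

Answer: SAME — A ⇓ λ.λ.λ.1, B ⇓ λ.λ.λ.1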